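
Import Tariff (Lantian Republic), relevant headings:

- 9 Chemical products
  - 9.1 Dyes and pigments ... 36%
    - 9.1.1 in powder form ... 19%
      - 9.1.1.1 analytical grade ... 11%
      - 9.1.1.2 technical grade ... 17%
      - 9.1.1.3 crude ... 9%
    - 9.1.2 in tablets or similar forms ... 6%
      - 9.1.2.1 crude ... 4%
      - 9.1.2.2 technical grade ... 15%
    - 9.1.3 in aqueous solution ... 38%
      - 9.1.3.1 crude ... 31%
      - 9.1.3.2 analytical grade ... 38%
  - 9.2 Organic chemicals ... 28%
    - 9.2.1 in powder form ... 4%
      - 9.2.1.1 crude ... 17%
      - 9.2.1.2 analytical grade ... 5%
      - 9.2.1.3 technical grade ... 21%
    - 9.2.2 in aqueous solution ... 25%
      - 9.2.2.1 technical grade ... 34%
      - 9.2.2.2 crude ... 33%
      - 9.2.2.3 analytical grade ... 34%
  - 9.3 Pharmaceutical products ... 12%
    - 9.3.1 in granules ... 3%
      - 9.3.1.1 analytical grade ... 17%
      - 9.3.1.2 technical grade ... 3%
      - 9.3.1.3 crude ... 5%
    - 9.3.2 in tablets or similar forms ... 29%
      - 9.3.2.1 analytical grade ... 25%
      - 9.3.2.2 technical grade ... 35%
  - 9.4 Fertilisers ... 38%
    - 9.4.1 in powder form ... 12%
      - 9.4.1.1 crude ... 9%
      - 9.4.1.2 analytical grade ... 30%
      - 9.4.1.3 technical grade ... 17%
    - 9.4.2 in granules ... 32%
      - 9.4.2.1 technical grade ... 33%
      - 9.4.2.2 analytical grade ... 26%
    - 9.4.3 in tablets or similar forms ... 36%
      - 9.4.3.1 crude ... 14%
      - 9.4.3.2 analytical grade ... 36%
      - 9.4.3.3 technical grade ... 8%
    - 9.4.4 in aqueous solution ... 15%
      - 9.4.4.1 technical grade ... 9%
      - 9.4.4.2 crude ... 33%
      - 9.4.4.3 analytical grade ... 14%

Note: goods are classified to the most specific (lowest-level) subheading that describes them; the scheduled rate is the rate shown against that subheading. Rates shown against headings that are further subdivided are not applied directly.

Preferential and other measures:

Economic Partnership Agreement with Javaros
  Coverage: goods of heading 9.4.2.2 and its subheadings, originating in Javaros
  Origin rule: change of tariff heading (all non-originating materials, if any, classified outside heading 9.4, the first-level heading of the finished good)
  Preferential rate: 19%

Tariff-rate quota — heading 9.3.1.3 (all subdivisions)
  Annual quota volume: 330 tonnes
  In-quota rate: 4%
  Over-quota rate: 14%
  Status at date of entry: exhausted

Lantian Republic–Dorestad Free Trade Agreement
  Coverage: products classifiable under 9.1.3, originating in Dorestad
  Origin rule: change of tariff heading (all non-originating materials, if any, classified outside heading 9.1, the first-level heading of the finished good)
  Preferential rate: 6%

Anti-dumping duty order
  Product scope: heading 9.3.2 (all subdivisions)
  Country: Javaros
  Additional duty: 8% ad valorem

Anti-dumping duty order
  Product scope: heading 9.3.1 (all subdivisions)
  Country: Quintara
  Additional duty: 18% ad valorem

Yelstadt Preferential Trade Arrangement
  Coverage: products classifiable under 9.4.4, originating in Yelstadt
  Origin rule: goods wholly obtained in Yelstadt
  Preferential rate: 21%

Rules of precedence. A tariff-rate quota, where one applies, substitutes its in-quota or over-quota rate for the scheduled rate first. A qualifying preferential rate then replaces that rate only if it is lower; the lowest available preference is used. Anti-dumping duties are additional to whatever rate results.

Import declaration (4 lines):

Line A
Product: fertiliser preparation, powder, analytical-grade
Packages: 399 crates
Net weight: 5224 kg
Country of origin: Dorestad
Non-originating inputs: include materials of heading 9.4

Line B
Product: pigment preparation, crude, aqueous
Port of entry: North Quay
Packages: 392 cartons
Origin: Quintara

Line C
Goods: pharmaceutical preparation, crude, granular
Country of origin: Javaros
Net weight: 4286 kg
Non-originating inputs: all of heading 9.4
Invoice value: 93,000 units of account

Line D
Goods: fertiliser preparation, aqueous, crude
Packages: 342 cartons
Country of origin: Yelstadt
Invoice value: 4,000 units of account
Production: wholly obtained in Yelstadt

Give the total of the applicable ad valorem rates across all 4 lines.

Line A: fertiliser → 9.4; powder → 9.4.1; analytical-grade → 9.4.1.2. Scheduled 30%. Dorestad agreement on 9.1.3: 9.4.1.2 not covered. → 30%.
Line B: pigment → 9.1; aqueous → 9.1.3; crude → 9.1.3.1. Scheduled 31%. No special measure applies. → 31%.
Line C: pharmaceutical → 9.3; granular → 9.3.1; crude → 9.3.1.3. Scheduled 5%. quota on 9.3.1.3 exhausted → over-quota 14%; Javaros agreement on 9.4.2.2: 9.3.1.3 not covered. → 14%.
Line D: fertiliser → 9.4; aqueous → 9.4.4; crude → 9.4.4.2. Scheduled 33%. Yelstadt agreement on 9.4.4: wholly obtained → 21% available; preferential 21%. → 21%.
Sum: 30% + 31% + 14% + 21% = 96%.

96%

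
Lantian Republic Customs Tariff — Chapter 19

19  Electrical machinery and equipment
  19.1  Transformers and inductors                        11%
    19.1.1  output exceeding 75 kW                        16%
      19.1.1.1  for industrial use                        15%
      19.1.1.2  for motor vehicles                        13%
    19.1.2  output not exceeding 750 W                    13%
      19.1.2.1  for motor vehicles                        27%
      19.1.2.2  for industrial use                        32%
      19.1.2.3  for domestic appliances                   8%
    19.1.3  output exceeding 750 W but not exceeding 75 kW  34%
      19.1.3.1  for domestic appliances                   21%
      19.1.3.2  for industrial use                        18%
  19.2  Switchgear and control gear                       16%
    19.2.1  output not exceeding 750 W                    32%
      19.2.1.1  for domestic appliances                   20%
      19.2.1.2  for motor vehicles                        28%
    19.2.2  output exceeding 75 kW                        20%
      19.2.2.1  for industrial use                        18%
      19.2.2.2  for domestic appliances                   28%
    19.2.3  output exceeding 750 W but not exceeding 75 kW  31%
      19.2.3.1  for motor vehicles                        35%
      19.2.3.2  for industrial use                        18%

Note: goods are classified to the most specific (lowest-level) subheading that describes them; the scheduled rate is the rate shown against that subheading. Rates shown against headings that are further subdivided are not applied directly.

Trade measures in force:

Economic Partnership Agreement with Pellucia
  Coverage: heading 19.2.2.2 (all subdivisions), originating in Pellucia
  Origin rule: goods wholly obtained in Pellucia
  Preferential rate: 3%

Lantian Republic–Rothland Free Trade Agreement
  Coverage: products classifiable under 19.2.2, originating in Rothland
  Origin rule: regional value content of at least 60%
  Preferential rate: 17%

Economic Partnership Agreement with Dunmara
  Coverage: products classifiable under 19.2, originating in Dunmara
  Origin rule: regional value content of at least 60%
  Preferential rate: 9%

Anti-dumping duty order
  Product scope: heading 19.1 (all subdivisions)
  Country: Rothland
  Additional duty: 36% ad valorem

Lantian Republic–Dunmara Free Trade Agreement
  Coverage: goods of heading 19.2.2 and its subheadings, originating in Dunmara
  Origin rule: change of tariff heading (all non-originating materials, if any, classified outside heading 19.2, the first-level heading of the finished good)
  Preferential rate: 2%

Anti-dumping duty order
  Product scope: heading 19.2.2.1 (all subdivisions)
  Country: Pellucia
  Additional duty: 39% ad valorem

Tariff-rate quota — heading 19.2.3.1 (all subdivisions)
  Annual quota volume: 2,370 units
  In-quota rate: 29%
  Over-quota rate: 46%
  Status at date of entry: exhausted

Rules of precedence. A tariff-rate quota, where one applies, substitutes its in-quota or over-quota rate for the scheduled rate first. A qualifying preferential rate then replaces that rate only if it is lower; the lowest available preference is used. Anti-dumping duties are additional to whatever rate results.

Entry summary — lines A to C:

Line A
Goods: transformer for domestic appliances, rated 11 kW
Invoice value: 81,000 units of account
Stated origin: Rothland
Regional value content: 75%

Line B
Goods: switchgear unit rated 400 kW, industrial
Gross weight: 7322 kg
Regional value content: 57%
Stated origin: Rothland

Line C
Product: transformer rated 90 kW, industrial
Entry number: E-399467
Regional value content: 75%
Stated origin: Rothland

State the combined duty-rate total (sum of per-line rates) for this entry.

Line A: transformer → 19.1; rated 11 kW → 19.1.3; for domestic appliances → 19.1.3.1. Scheduled 21%. Rothland agreement on 19.2.2: 19.1.3.1 not covered; anti-dumping (Rothland, 19.1): +36%; total 21% + 36% = 57%. → 57%.
Line B: switchgear unit → 19.2; rated 400 kW → 19.2.2; industrial → 19.2.2.1. Scheduled 18%. Rothland agreement on 19.2.2: RVC < 60%. → 18%.
Line C: transformer → 19.1; rated 90 kW → 19.1.1; industrial → 19.1.1.1. Scheduled 15%. Rothland agreement on 19.2.2: 19.1.1.1 not covered; anti-dumping (Rothland, 19.1): +36%; total 15% + 36% = 51%. → 51%.
Sum: 57% + 18% + 51% = 126%.

126%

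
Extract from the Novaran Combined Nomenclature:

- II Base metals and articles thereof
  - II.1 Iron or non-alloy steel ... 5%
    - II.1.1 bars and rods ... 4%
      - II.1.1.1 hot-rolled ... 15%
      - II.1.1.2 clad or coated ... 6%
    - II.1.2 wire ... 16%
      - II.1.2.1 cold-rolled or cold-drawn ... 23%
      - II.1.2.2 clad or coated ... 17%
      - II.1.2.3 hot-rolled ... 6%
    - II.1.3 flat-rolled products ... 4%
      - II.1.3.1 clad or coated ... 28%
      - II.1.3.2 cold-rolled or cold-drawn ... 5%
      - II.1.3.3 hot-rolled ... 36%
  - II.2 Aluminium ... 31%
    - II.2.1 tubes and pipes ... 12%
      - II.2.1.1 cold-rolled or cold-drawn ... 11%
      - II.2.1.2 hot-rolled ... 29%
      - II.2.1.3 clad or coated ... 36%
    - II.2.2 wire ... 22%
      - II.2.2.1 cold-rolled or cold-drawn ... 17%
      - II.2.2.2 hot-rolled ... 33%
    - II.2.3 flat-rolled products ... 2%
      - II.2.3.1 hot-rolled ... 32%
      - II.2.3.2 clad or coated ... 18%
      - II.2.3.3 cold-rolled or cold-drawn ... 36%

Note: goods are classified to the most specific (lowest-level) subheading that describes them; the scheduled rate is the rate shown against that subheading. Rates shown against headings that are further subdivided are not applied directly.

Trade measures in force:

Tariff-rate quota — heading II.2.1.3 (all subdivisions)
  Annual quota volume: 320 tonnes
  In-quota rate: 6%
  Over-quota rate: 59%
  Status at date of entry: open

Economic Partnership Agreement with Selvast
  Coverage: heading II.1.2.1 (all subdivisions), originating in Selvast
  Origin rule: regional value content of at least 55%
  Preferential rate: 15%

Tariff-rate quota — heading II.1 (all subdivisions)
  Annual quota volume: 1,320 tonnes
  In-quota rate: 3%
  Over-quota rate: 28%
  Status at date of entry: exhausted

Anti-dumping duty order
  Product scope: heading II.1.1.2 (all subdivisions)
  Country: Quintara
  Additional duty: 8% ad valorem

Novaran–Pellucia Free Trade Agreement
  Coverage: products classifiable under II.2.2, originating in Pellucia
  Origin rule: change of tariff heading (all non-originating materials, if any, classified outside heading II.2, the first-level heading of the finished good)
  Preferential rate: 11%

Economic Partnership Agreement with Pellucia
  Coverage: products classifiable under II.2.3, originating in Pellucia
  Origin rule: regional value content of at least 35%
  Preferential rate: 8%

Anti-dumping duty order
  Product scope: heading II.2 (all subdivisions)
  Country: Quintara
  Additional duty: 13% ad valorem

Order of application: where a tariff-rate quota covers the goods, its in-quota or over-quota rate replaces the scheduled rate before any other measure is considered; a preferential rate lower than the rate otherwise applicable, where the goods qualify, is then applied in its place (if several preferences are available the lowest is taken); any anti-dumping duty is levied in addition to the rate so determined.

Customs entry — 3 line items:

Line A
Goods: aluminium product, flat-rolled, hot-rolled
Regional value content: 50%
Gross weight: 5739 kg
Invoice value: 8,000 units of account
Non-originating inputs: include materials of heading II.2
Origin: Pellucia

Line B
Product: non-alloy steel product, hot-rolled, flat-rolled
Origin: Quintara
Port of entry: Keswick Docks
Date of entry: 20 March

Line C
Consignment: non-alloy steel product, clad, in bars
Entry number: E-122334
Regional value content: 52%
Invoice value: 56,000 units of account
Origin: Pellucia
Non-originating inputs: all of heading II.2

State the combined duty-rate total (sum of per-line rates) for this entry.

64%

Line A: aluminium → II.2; flat-rolled → II.2.3; hot-rolled → II.2.3.1. Scheduled 32%. Pellucia agreement on II.2.2: II.2.3.1 not covered; Pellucia agreement on II.2.3: RVC ≥ 35% → 8% available; preferential 8%. → 8%.
Line B: non-alloy steel → II.1; flat-rolled → II.1.3; hot-rolled → II.1.3.3. Scheduled 36%. quota on II.1 exhausted → over-quota 28%. → 28%.
Line C: non-alloy steel → II.1; in bars → II.1.1; clad → II.1.1.2. Scheduled 6%. quota on II.1 exhausted → over-quota 28%; Pellucia agreement on II.2.2: II.1.1.2 not covered; Pellucia agreement on II.2.3: II.1.1.2 not covered. → 28%.
Sum: 8% + 28% + 28% = 64%.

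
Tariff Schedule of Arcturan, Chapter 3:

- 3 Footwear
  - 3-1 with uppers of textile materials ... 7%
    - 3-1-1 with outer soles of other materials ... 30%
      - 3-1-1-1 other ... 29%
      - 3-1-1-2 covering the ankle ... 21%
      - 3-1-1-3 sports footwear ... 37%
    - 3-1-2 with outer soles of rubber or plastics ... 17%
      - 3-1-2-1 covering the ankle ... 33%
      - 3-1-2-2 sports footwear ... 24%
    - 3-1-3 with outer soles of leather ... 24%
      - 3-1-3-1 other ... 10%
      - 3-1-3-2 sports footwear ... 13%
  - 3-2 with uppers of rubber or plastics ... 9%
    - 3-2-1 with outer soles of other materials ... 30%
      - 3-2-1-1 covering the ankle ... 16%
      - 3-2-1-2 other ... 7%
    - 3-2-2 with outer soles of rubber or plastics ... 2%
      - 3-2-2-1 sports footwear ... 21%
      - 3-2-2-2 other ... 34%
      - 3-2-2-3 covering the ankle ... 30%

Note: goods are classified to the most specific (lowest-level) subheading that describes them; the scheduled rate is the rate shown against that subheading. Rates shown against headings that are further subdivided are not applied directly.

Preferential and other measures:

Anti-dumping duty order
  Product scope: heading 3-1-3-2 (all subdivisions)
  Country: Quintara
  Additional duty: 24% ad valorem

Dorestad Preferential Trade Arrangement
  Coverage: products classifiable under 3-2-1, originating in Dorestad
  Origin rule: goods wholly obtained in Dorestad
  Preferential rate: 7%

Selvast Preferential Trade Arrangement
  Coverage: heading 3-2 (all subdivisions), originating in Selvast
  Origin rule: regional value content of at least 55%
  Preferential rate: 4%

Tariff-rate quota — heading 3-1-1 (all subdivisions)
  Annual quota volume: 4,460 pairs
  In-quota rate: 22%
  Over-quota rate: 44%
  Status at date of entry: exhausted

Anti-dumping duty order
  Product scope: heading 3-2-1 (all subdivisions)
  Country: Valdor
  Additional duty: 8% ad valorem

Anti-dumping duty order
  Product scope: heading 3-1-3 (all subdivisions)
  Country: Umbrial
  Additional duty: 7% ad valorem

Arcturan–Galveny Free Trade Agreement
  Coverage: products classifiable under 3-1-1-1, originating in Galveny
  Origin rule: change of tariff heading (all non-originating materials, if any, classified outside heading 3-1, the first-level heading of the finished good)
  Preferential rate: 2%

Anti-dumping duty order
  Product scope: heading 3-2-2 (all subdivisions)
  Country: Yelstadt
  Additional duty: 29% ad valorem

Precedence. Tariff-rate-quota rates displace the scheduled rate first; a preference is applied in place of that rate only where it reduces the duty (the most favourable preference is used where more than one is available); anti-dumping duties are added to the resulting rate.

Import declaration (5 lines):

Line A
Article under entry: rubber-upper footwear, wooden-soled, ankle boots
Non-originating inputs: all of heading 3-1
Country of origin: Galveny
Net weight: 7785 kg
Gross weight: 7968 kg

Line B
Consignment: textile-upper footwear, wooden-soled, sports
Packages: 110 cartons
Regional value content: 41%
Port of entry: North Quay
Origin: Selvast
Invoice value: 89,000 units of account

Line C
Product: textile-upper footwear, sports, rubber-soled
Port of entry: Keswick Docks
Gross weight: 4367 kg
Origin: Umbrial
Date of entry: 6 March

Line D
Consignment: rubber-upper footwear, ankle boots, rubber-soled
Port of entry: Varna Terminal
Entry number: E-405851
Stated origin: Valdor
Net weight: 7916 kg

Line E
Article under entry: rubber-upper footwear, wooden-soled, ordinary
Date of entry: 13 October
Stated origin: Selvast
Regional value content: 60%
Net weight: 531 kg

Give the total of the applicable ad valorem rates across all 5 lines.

Line A: rubber-upper → 3-2; wooden-soled → 3-2-1; ankle boots → 3-2-1-1. Scheduled 16%. Galveny agreement on 3-1-1-1: 3-2-1-1 not covered. → 16%.
Line B: textile-upper → 3-1; wooden-soled → 3-1-1; sports → 3-1-1-3. Scheduled 37%. quota on 3-1-1 exhausted → over-quota 44%; Selvast agreement on 3-2: 3-1-1-3 not covered. → 44%.
Line C: textile-upper → 3-1; rubber-soled → 3-1-2; sports → 3-1-2-2. Scheduled 24%. No special measure applies. → 24%.
Line D: rubber-upper → 3-2; rubber-soled → 3-2-2; ankle boots → 3-2-2-3. Scheduled 30%. No special measure applies. → 30%.
Line E: rubber-upper → 3-2; wooden-soled → 3-2-1; ordinary → 3-2-1-2. Scheduled 7%. Selvast agreement on 3-2: RVC ≥ 55% → 4% available; preferential 4%. → 4%.
Sum: 16% + 44% + 24% + 30% + 4% = 118%.

118%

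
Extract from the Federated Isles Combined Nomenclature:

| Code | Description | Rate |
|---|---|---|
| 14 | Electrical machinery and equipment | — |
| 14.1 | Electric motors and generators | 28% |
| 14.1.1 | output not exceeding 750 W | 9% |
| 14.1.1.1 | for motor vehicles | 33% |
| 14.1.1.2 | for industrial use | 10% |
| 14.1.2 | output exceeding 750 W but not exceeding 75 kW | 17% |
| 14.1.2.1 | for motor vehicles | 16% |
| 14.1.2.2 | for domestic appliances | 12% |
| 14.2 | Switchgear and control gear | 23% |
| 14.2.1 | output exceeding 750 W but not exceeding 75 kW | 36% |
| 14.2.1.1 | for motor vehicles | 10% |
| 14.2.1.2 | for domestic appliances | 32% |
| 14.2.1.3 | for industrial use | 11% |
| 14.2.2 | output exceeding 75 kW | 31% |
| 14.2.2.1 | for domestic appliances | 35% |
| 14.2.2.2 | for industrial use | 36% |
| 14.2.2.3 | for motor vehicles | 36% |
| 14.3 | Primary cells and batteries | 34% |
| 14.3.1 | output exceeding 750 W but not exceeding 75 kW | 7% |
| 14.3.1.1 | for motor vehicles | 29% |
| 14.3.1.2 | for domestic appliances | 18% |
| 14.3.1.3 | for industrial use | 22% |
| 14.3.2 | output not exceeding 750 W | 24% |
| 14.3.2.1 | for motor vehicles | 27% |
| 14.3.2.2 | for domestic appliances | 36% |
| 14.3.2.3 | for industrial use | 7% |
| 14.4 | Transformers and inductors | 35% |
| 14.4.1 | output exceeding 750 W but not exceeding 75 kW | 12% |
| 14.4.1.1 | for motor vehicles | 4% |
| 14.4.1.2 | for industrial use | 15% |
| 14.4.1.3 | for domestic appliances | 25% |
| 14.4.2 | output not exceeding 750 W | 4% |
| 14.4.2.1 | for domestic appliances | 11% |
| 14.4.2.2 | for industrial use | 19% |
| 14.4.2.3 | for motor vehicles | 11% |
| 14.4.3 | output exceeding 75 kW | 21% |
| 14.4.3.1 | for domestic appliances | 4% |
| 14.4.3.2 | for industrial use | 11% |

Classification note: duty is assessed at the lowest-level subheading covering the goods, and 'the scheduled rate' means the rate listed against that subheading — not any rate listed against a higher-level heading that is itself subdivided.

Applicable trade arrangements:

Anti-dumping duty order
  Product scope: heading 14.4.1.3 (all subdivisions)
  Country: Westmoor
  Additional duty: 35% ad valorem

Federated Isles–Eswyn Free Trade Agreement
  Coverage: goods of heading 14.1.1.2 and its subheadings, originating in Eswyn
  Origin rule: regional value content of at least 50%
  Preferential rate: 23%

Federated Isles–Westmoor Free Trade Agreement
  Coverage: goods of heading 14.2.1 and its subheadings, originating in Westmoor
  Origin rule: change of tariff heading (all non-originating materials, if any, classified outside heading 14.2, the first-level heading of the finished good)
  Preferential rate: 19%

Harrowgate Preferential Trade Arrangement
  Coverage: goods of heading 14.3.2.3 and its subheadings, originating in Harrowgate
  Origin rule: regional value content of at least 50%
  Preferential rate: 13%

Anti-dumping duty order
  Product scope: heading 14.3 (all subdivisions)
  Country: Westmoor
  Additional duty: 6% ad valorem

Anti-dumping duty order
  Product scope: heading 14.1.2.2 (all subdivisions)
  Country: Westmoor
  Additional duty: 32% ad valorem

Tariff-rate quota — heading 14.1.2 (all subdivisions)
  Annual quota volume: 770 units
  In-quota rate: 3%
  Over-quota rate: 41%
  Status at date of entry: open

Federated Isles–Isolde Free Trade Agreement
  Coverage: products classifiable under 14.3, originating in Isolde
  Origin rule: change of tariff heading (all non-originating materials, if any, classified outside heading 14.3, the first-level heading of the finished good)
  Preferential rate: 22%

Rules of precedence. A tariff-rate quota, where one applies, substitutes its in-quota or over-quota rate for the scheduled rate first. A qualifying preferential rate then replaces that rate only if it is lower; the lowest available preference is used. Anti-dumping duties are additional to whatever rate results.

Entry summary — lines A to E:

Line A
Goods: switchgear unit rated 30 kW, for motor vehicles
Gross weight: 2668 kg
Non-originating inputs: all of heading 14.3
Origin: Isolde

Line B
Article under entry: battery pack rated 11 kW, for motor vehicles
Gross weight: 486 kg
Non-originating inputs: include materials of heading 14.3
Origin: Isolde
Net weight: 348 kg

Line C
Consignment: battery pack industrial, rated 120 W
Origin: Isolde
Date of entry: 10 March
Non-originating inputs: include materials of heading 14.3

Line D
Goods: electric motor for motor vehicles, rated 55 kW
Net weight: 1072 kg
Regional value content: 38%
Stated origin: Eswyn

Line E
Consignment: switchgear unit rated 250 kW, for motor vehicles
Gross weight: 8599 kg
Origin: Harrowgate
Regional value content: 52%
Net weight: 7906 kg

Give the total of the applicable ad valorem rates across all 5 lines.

85%

Line A: switchgear unit → 14.2; rated 30 kW → 14.2.1; for motor vehicles → 14.2.1.1. Scheduled 10%. Isolde agreement on 14.3: 14.2.1.1 not covered. → 10%.
Line B: battery pack → 14.3; rated 11 kW → 14.3.1; for motor vehicles → 14.3.1.1. Scheduled 29%. Isolde agreement on 14.3: CTH not met. → 29%.
Line C: battery pack → 14.3; rated 120 W → 14.3.2; industrial → 14.3.2.3. Scheduled 7%. Isolde agreement on 14.3: CTH not met. → 7%.
Line D: electric motor → 14.1; rated 55 kW → 14.1.2; for motor vehicles → 14.1.2.1. Scheduled 16%. quota on 14.1.2 open → in-quota 3%; Eswyn agreement on 14.1.1.2: 14.1.2.1 not covered. → 3%.
Line E: switchgear unit → 14.2; rated 250 kW → 14.2.2; for motor vehicles → 14.2.2.3. Scheduled 36%. Harrowgate agreement on 14.3.2.3: 14.2.2.3 not covered. → 36%.
Sum: 10% + 29% + 7% + 3% + 36% = 85%.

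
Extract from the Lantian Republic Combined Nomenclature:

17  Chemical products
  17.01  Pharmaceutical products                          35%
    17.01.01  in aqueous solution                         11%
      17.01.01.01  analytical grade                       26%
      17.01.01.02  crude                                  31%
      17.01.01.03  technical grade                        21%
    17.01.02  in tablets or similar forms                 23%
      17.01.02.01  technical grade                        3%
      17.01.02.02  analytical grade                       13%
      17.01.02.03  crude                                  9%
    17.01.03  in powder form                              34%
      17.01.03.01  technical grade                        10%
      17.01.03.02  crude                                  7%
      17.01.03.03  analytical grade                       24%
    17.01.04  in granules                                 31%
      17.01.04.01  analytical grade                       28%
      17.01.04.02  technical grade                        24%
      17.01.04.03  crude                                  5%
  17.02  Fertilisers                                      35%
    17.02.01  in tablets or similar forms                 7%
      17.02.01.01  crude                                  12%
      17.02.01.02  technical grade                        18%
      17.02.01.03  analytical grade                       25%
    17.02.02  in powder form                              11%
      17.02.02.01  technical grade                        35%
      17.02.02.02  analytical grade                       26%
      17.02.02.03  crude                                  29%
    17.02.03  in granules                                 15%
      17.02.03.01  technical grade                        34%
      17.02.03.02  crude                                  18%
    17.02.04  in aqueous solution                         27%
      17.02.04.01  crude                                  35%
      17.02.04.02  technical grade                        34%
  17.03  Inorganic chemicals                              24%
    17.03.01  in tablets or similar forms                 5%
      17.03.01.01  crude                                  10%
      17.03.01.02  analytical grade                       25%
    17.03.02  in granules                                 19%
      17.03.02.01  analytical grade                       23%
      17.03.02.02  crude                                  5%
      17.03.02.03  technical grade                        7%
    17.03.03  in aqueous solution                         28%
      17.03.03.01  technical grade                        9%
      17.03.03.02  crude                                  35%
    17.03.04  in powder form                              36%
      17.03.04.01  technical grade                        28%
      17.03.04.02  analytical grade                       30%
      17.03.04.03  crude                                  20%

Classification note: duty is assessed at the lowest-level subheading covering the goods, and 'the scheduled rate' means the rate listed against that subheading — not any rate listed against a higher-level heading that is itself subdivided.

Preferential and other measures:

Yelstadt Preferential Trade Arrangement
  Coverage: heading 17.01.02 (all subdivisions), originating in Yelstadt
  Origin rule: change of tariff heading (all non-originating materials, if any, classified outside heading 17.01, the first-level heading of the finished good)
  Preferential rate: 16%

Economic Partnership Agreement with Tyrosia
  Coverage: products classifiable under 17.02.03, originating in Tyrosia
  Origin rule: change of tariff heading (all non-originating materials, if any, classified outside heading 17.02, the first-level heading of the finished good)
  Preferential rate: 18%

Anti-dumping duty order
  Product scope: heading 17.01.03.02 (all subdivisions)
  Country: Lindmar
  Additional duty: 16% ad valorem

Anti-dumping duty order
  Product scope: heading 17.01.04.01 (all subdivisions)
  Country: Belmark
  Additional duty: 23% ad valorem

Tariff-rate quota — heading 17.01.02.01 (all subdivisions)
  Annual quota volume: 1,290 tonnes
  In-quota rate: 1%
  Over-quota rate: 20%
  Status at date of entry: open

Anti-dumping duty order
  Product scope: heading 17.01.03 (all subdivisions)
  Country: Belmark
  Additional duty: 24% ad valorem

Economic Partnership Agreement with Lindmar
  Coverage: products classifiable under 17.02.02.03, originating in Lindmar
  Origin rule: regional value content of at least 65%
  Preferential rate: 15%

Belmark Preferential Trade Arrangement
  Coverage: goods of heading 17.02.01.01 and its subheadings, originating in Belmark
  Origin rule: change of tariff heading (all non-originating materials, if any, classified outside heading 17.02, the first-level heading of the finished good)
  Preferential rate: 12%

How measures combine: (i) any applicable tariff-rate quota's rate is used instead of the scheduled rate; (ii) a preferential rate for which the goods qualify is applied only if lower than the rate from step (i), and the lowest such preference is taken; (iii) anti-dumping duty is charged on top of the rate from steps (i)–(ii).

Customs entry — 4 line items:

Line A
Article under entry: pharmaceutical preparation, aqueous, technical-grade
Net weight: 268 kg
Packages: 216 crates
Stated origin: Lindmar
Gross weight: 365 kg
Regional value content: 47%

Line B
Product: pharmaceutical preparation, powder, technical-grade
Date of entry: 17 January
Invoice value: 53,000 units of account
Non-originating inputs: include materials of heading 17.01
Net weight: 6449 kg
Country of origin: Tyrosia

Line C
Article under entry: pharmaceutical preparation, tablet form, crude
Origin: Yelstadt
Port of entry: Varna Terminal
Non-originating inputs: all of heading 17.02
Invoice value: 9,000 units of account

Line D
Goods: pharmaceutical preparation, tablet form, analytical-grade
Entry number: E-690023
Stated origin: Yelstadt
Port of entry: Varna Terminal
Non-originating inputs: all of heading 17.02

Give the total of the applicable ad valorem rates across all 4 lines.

Line A: pharmaceutical → 17.01; aqueous → 17.01.01; technical-grade → 17.01.01.03. Scheduled 21%. Lindmar agreement on 17.02.02.03: 17.01.01.03 not covered. → 21%.
Line B: pharmaceutical → 17.01; powder → 17.01.03; technical-grade → 17.01.03.01. Scheduled 10%. Tyrosia agreement on 17.02.03: 17.01.03.01 not covered. → 10%.
Line C: pharmaceutical → 17.01; tablet form → 17.01.02; crude → 17.01.02.03. Scheduled 9%. Yelstadt agreement on 17.01.02: CTH met → 16% available; preference 16% not lower than 9% → no reduction. → 9%.
Line D: pharmaceutical → 17.01; tablet form → 17.01.02; analytical-grade → 17.01.02.02. Scheduled 13%. Yelstadt agreement on 17.01.02: CTH met → 16% available; preference 16% not lower than 13% → no reduction. → 13%.
Sum: 21% + 10% + 9% + 13% = 53%.

53%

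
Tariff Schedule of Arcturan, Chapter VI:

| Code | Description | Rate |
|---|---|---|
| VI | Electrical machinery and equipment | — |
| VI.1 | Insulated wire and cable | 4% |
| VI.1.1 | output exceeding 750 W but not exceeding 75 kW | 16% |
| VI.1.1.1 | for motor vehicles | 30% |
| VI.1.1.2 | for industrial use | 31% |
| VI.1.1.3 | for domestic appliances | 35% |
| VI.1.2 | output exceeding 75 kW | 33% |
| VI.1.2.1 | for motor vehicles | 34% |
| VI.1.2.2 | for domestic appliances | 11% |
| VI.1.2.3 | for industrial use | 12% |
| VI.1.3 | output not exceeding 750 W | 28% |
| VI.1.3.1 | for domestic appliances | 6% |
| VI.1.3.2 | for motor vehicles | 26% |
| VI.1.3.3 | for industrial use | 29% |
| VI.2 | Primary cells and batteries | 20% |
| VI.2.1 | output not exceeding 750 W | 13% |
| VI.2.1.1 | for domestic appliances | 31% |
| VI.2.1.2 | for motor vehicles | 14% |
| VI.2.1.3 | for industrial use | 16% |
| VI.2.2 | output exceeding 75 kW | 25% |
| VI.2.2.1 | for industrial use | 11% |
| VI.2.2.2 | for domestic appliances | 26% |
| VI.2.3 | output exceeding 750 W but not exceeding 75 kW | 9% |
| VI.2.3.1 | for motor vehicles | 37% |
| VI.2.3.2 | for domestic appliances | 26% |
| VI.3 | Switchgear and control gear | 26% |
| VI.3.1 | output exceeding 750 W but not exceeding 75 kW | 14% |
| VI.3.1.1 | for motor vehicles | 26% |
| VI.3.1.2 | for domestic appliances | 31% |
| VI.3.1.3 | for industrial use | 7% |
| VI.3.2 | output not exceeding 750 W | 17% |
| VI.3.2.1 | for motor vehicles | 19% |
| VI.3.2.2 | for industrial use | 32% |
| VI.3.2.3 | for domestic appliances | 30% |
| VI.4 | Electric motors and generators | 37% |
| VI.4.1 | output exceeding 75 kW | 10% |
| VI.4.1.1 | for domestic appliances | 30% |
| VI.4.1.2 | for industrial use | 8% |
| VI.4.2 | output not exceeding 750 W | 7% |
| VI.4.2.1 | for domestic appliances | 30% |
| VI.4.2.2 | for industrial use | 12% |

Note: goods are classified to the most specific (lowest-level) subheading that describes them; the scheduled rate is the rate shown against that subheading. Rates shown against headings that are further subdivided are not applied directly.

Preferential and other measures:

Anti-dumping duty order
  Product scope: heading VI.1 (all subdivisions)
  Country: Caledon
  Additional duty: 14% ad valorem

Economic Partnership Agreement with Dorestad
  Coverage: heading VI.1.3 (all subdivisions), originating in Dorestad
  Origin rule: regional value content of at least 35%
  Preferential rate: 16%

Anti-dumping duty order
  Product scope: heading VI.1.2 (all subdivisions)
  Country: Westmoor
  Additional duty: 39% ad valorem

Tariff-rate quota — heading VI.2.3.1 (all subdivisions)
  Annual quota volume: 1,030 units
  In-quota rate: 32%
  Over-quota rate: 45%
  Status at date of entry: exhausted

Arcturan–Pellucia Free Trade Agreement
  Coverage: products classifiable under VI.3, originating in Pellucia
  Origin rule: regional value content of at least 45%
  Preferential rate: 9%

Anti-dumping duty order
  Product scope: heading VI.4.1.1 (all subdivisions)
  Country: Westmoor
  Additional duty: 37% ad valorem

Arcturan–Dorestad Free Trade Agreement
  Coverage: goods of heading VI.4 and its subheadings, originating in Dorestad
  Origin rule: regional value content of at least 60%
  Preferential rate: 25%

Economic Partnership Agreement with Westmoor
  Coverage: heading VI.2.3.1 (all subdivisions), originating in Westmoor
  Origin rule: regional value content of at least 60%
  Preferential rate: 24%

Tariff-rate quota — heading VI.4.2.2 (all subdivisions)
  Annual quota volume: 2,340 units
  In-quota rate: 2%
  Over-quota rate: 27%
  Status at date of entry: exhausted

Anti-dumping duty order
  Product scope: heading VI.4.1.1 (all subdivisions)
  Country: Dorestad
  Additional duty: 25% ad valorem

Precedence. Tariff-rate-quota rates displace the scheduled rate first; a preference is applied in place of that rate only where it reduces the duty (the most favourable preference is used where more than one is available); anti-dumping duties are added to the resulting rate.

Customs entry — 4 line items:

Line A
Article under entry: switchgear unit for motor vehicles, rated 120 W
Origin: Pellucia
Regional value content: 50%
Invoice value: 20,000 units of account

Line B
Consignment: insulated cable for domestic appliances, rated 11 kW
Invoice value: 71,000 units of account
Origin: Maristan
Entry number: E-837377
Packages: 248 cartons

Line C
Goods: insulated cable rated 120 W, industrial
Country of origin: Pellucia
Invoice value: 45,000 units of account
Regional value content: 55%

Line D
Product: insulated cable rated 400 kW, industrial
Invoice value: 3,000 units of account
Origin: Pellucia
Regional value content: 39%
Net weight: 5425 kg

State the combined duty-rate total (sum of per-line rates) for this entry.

85%

Line A: switchgear unit → VI.3; rated 120 W → VI.3.2; for motor vehicles → VI.3.2.1. Scheduled 19%. Pellucia agreement on VI.3: RVC ≥ 45% → 9% available; preferential 9%. → 9%.
Line B: insulated cable → VI.1; rated 11 kW → VI.1.1; for domestic appliances → VI.1.1.3. Scheduled 35%. No special measure applies. → 35%.
Line C: insulated cable → VI.1; rated 120 W → VI.1.3; industrial → VI.1.3.3. Scheduled 29%. Pellucia agreement on VI.3: VI.1.3.3 not covered. → 29%.
Line D: insulated cable → VI.1; rated 400 kW → VI.1.2; industrial → VI.1.2.3. Scheduled 12%. Pellucia agreement on VI.3: VI.1.2.3 not covered. → 12%.
Sum: 9% + 35% + 29% + 12% = 85%.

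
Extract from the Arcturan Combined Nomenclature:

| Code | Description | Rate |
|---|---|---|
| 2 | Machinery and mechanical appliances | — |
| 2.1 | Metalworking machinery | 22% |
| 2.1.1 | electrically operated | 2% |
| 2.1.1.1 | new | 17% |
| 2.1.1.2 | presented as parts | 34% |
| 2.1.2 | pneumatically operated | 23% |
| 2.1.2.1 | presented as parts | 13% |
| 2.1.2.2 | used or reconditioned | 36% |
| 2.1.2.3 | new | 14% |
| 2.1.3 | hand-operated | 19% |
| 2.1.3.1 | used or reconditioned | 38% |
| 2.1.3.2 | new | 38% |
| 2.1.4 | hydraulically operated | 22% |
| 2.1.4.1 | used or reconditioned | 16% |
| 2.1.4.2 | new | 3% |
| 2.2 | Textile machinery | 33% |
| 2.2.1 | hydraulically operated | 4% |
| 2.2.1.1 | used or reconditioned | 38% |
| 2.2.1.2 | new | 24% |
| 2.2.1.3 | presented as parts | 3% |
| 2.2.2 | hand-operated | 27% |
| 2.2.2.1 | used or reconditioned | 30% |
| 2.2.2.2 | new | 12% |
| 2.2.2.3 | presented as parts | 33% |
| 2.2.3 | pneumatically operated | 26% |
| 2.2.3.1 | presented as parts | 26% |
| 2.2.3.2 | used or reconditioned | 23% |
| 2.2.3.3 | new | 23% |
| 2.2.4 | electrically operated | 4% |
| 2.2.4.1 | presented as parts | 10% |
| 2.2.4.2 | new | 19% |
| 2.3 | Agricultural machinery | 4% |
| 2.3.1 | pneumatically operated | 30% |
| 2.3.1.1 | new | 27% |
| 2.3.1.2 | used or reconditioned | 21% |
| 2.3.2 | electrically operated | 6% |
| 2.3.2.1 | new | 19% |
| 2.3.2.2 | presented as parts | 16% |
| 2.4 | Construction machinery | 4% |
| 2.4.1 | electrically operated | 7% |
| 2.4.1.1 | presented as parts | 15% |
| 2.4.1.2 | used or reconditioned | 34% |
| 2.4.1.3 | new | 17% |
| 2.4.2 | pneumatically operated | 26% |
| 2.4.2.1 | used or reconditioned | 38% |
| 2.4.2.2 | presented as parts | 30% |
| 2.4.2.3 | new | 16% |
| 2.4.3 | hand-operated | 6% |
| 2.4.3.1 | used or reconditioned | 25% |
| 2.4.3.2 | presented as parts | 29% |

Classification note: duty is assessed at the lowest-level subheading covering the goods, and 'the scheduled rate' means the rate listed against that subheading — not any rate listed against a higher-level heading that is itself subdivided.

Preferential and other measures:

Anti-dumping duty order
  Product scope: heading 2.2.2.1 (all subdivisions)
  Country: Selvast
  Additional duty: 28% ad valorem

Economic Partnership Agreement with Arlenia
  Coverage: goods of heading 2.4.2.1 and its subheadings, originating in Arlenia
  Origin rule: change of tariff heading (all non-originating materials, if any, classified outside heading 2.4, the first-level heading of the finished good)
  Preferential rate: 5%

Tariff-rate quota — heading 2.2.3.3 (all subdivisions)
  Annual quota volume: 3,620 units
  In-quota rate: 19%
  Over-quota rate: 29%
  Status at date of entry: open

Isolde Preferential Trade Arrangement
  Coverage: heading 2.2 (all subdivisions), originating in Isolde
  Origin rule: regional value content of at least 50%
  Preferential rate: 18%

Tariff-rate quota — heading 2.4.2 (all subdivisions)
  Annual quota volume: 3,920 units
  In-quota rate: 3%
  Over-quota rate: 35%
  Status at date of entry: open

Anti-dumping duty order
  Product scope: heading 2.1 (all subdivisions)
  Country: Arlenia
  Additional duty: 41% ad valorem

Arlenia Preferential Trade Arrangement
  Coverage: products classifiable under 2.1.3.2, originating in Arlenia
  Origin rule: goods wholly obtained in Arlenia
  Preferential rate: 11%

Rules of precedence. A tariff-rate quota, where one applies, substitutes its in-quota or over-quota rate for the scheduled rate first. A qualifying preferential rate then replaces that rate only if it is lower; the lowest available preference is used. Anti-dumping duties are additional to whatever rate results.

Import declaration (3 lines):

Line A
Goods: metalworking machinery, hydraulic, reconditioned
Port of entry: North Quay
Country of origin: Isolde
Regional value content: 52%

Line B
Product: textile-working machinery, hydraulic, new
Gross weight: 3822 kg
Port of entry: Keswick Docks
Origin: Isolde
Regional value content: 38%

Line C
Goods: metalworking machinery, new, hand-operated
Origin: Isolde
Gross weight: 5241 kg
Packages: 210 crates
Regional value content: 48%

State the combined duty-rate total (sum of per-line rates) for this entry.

78%

Line A: metalworking → 2.1; hydraulic → 2.1.4; reconditioned → 2.1.4.1. Scheduled 16%. Isolde agreement on 2.2: 2.1.4.1 not covered. → 16%.
Line B: textile-working → 2.2; hydraulic → 2.2.1; new → 2.2.1.2. Scheduled 24%. Isolde agreement on 2.2: RVC < 50%. → 24%.
Line C: metalworking → 2.1; hand-operated → 2.1.3; new → 2.1.3.2. Scheduled 38%. Isolde agreement on 2.2: 2.1.3.2 not covered. → 38%.
Sum: 16% + 24% + 38% = 78%.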